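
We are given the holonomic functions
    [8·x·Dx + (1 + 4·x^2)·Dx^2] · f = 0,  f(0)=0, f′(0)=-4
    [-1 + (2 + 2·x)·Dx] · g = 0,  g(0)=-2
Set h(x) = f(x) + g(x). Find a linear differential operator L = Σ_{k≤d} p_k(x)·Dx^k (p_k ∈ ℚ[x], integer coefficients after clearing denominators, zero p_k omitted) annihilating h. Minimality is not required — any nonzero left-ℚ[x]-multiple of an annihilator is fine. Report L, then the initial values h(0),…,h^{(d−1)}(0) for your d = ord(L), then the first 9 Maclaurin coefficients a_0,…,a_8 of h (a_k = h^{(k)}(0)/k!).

L = (-16 - 40·x + 192·x^2 + 96·x^3)·Dx + (-35 - 64·x + 328·x^2 + 768·x^3 + 336·x^4)·Dx^2 + (-2 + 30·x + 48·x^2 + 144·x^3 + 224·x^4 + 96·x^5)·Dx^3  (order 3).
h: a_k = -2, -5, 1/4, 125/24, 5/64, -8227/640, 21/512, 261913/7168, 429/16384, …
ICs: h(0) = -2, h′(0) = -5, h′′(0) = 1/2.

f: a_k = 0, -4, 0, 16/3, 0, -64/5, 0, 256/7, 0, …
g: a_k = -2, -1, 1/4, -1/8, 5/64, -7/128, 21/512, -33/1024, 429/16384, …
f+g: L₀ = lclm(L_f,L_g), ord ≤ 2+1.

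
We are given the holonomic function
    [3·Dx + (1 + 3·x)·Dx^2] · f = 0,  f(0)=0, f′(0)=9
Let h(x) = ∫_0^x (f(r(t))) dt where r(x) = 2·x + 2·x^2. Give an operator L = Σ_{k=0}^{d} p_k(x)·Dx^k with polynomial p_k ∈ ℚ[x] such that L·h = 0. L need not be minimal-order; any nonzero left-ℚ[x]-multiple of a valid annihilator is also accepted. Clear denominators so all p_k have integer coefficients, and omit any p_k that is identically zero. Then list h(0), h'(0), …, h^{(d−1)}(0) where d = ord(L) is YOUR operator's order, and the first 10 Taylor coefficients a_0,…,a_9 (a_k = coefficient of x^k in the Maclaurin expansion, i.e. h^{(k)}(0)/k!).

L = (4 + 12·x + 12·x^2)·Dx^2 + (1 + 8·x + 18·x^2 + 12·x^3)·Dx^3  (order 3).
h: a_k = 0, 0, 9, -12, 27, -378/5, 1188/5, -5616/7, 19926/7, -10476, …
ICs: h(0) = 0, h′(0) = 0, h′′(0) = 18.

f: a_k = 0, 9, -27/2, 27, -243/4, 729/5, -729/2, 6561/7, -19683/8, 6561, …
L₀ from L_f via x↦r, Dx↦r'^{-1}Dx.
∫: right-multiply L₀ by Dx.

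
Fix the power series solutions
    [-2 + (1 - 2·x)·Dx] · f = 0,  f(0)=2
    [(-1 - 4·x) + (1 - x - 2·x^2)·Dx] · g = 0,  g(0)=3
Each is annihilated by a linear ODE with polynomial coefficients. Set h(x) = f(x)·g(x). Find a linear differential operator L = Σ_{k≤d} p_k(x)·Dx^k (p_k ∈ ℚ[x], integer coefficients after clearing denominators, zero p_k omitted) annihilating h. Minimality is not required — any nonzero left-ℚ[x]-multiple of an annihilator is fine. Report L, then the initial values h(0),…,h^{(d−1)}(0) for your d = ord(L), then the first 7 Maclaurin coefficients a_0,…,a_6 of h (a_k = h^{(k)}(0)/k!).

L = (3 + 6·x) + (-1 + x + 2·x^2)·Dx  (order 1).
h: a_k = 6, 18, 54, 138, 342, 810, 1878, …
ICs: h(0) = 6.

f: a_k = 2, 4, 8, 16, 32, 64, 128, …
g: a_k = 3, 3, 9, 15, 33, 63, 129, …
h₀=f·g: eliminate ⇒ L₀, order ≤ 1·1.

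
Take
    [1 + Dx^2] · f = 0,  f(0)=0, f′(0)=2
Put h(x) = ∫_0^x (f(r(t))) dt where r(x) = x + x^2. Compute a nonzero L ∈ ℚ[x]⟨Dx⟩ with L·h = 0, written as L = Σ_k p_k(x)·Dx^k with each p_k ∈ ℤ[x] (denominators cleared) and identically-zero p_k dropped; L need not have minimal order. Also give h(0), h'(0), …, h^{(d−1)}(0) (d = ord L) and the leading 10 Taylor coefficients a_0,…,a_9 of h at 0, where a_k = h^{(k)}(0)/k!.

f: a_k = 0, 2, 0, -1/3, 0, 1/60, 0, -1/2520, 0, 1/181440, …
Substitute x→r, Dx→(1/r')Dx; clear ⇒ L₀.
h=∫h₀ ⇒ L = L₀·Dx.
L = (1 + 6·x + 12·x^2 + 8·x^3)·Dx - 2·Dx^2 + (1 + 2·x)·Dx^3  (order 3).
h: a_k = 0, 0, 1, 2/3, -1/12, -1/5, -59/360, -1/28, 419/20160, 59/3240, …
ICs: h(0) = 0, h′(0) = 0, h′′(0) = 2.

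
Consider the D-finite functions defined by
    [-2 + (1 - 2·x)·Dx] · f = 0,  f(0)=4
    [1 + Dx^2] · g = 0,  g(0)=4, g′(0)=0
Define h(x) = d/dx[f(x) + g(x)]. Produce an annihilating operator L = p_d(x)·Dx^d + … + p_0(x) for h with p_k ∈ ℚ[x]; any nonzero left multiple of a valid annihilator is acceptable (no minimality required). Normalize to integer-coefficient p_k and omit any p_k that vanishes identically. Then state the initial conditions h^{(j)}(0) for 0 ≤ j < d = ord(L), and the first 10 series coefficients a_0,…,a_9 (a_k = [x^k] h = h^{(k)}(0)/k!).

L = (196 - 16·x + 16·x^2) + (-25 + 54·x - 12·x^2 + 8·x^3)·Dx + (196 - 16·x + 16·x^2)·Dx^2 + (-25 + 54·x - 12·x^2 + 8·x^3)·Dx^3  (order 3).
h: a_k = 8, 28, 96, 770/3, 640, 46079/30, 3584, 10321921/1260, 18432, 3715891199/90720, …
ICs: h(0) = 8, h′(0) = 28, h′′(0) = 192.

f: a_k = 4, 8, 16, 32, 64, 128, 256, 512, 1024, 2048, …
g: a_k = 4, 0, -2, 0, 1/6, 0, -1/180, 0, 1/10080, 0, …
f+g: L₀ = lclm(L_f,L_g), ord ≤ 1+2.
Derive L from L₀ (diff closure).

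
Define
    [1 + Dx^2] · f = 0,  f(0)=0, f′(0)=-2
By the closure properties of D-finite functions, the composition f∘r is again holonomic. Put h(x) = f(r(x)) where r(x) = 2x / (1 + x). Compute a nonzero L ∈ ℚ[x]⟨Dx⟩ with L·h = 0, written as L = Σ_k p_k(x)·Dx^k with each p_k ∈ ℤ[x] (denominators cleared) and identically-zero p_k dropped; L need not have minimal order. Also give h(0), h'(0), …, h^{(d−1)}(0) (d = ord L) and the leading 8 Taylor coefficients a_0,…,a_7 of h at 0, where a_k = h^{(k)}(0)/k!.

f: a_k = 0, -2, 0, 1/3, 0, -1/60, 0, 1/2520, …
Substitute x→r, Dx→(1/r')Dx; clear ⇒ L₀.
L = 4 + (2 + 6·x + 6·x^2 + 2·x^3)·Dx + (1 + 4·x + 6·x^2 + 4·x^3 + x^4)·Dx^2  (order 2).
h: a_k = 0, -4, 4, -4/3, -4, 172/15, -20, 8836/315, …
ICs: h(0) = 0, h′(0) = -4.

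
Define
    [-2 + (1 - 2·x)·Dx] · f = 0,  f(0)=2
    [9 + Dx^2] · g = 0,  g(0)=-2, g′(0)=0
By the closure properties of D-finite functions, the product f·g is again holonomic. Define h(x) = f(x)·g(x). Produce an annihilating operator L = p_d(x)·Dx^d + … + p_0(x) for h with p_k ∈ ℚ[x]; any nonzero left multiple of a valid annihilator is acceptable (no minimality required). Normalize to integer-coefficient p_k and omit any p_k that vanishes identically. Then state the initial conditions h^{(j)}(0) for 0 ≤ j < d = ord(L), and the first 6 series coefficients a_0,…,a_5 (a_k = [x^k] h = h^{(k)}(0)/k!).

L = (-9 + 18·x) + 4·Dx + (-1 + 2·x)·Dx^2  (order 2).
h: a_k = -4, -8, 2, 4, -11/2, -11, …
ICs: h(0) = -4, h′(0) = -8.

f: a_k = 2, 4, 8, 16, 32, 64, …
g: a_k = -2, 0, 9, 0, -27/4, 0, …
Sym-product of L_f,L_g gives L₀ (≤ ord 2).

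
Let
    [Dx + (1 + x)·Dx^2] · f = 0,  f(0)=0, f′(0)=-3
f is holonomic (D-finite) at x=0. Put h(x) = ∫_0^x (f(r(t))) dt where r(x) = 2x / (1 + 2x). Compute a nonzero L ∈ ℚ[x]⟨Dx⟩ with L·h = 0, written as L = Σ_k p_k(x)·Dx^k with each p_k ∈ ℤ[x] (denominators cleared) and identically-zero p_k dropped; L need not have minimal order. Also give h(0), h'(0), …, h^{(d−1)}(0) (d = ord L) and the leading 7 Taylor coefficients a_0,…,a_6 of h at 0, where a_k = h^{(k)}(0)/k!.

f: a_k = 0, -3, 3/2, -1, 3/4, -3/5, 1/2, …
h₀=f(r): pull back L_f along r ⇒ L₀.
∫: right-multiply L₀ by Dx.
L = (6 + 16·x)·Dx^2 + (1 + 6·x + 8·x^2)·Dx^3  (order 3).
h: a_k = 0, 0, -3, 6, -14, 36, -496/5, …
ICs: h(0) = 0, h′(0) = 0, h′′(0) = -6.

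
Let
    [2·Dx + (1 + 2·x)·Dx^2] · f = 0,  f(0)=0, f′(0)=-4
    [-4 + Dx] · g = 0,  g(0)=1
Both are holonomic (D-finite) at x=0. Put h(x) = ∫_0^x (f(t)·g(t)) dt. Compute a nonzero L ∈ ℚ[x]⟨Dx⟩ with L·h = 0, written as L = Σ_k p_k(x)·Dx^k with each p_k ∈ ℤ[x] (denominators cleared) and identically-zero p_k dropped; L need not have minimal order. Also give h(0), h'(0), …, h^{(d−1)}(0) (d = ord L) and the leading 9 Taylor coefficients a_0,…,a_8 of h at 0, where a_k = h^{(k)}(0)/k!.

f: a_k = 0, -4, 4, -16/3, 8, -64/5, 64/3, -256/7, 64, …
g: a_k = 1, 4, 8, 32/3, 32/3, 128/15, 256/45, 1024/315, 512/315, …
h₀=f·g: eliminate ⇒ L₀, order ≤ 2·1.
Integrate: L := L₀·Dx.
L = (8 + 32·x)·Dx + (-6 - 16·x)·Dx^2 + (1 + 2·x)·Dx^3  (order 3).
h: a_k = 0, 0, -2, -4, -16/3, -24/5, -176/45, -128/63, -544/315, …
ICs: h(0) = 0, h′(0) = 0, h′′(0) = -4.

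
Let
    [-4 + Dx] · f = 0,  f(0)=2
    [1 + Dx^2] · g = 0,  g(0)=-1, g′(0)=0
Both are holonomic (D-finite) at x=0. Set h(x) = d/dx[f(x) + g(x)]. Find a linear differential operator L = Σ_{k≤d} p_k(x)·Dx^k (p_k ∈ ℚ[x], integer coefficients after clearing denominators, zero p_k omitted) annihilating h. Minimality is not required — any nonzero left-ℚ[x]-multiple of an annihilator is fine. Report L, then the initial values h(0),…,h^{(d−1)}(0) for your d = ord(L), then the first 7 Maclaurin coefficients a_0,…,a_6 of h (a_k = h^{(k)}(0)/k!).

f: a_k = 2, 8, 16, 64/3, 64/3, 256/15, 512/45, …
g: a_k = -1, 0, 1/2, 0, -1/24, 0, 1/720, …
h₀=f+g: left-lcm gives L₀, ord ≤ 3.
Differentiate: ansatz ord ≤ ord L₀ ⇒ L.
L = 4 - Dx + 4·Dx^2 - Dx^3  (order 3).
h: a_k = 8, 33, 64, 511/6, 256/3, 2731/40, 2048/45, …
ICs: h(0) = 8, h′(0) = 33, h′′(0) = 128.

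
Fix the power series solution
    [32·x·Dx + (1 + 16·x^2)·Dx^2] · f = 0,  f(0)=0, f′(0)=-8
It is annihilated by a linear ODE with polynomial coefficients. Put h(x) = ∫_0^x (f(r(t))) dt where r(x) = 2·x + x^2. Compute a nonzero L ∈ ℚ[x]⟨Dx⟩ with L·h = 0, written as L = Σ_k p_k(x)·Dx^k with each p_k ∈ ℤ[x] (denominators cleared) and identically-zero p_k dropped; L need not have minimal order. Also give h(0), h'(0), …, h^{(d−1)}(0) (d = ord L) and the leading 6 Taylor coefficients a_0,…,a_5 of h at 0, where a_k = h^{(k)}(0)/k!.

L = (-1 + 128·x + 256·x^2 + 192·x^3 + 48·x^4)·Dx^2 + (1 + x + 64·x^2 + 128·x^3 + 80·x^4 + 16·x^5)·Dx^3  (order 3).
h: a_k = 0, 0, -8, -8/3, 256/3, 512/5, …
ICs: h(0) = 0, h′(0) = 0, h′′(0) = -16.

f: a_k = 0, -8, 0, 128/3, 0, -2048/5, …
L₀ from L_f via x↦r, Dx↦r'^{-1}Dx.
Integrate: L := L₀·Dx.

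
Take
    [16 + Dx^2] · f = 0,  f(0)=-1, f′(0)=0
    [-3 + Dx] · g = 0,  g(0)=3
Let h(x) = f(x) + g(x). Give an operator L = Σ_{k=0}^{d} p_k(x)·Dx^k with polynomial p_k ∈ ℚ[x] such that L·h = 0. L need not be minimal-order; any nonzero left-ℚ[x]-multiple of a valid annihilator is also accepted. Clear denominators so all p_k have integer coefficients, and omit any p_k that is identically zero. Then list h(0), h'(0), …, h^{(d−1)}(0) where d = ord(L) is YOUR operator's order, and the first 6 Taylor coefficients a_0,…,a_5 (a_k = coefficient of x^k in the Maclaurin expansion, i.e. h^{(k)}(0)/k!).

L = -48 + 16·Dx - 3·Dx^2 + Dx^3  (order 3).
h: a_k = 2, 9, 43/2, 27/2, -13/24, 243/40, …
ICs: h(0) = 2, h′(0) = 9, h′′(0) = 43.

f: a_k = -1, 0, 8, 0, -32/3, 0, …
g: a_k = 3, 9, 27/2, 27/2, 81/8, 243/40, …
Sum ⇒ L₀ = lclm(L_f,L_g) in ℚ(x)⟨Dx⟩.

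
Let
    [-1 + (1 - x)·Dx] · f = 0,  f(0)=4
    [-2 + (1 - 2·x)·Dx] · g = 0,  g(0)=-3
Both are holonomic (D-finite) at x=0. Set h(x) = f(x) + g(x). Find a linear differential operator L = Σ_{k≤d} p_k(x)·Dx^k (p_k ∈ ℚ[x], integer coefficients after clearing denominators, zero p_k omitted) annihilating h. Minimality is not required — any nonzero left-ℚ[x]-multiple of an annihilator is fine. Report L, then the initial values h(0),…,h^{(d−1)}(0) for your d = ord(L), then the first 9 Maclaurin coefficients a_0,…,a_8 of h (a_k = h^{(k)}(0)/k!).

f: a_k = 4, 4, 4, 4, 4, 4, 4, 4, 4, …
g: a_k = -3, -6, -12, -24, -48, -96, -192, -384, -768, …
f+g: L₀ = lclm(L_f,L_g), ord ≤ 1+1.
L = -4 + (6 - 8·x)·Dx + (-1 + 3·x - 2·x^2)·Dx^2  (order 2).
h: a_k = 1, -2, -8, -20, -44, -92, -188, -380, -764, …
ICs: h(0) = 1, h′(0) = -2.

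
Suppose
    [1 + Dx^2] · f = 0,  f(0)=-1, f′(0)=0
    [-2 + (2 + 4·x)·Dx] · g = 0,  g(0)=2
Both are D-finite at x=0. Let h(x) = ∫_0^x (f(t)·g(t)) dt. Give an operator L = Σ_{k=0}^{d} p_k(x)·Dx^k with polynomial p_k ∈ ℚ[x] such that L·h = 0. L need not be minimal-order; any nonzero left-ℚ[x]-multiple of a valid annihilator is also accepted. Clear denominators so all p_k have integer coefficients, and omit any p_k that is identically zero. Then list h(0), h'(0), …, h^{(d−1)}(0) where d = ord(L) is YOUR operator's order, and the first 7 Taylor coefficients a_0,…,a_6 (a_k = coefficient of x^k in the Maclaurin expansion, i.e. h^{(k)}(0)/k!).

f: a_k = -1, 0, 1/2, 0, -1/24, 0, 1/720, …
g: a_k = 2, 2, -1, 1, -5/4, 7/4, -21/8, …
Sym-product of L_f,L_g gives L₀ (≤ ord 2).
h=∫₀ˣh₀: take L = L₀·Dx.
L = (4 + 4·x + 4·x^2)·Dx + (-2 - 4·x)·Dx^2 + (1 + 4·x + 4·x^2)·Dx^3  (order 3).
h: a_k = 0, -2, -1, 2/3, 0, 2/15, -2/9, …
ICs: h(0) = 0, h′(0) = -2, h′′(0) = -2.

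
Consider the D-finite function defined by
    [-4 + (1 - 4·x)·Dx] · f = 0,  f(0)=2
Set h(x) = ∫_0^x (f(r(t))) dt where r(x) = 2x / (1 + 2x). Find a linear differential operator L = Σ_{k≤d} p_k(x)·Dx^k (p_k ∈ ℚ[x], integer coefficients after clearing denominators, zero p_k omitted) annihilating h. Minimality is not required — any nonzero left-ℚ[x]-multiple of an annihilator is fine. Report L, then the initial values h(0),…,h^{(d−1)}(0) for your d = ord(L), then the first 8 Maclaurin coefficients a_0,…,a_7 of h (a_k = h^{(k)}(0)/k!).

f: a_k = 2, 8, 32, 128, 512, 2048, 8192, 32768, …
Change of var in L_f (x↦r) gives L₀.
h=∫₀ˣh₀: take L = L₀·Dx.
L = 8·Dx + (-1 + 4·x + 12·x^2)·Dx^2  (order 2).
h: a_k = 0, 2, 8, 32, 144, 3456/5, 3456, 124416/7, …
ICs: h(0) = 0, h′(0) = 2.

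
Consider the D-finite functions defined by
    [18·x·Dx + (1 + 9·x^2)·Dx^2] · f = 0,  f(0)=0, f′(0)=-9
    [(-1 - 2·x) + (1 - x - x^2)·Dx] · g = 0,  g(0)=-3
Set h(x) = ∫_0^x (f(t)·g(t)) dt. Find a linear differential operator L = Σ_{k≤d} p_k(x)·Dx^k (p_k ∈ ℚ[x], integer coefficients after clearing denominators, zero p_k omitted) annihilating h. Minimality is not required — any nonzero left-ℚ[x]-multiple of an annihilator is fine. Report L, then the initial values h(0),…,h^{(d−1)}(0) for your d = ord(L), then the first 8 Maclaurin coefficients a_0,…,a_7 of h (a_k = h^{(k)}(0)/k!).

f: a_k = 0, -9, 0, 27, 0, -729/5, 0, 6561/7, …
g: a_k = -3, -3, -6, -9, -15, -24, -39, -63, …
Product ⇒ symmetric product L₀, ord ≤ 2.
h=∫h₀ ⇒ L = L₀·Dx.
L = (2 + 18·x + 54·x^2)·Dx + (2 - 14·x + 36·x^2 + 54·x^3)·Dx^2 + (-1 + x - 8·x^2 + 9·x^3 + 9·x^4)·Dx^3  (order 3).
h: a_k = 0, 0, 27/2, 9, -27/4, 0, 342/5, 2052/35, …
ICs: h(0) = 0, h′(0) = 0, h′′(0) = 27.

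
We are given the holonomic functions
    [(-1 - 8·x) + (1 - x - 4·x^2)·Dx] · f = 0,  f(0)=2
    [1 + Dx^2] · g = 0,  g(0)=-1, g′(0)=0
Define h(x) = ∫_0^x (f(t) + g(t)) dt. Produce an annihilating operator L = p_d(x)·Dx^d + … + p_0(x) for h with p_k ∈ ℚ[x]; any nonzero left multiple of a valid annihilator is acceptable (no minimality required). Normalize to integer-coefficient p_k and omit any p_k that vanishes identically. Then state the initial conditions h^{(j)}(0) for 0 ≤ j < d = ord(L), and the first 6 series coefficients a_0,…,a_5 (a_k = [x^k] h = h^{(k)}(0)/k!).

f: a_k = 2, 2, 10, 18, 58, 130, …
g: a_k = -1, 0, 1/2, 0, -1/24, 0, …
Weyl lclm of L_f,L_g ⇒ L₀ (ord ≤ 3).
h=∫h₀ ⇒ L = L₀·Dx.
L = (55 + 486·x + 553·x^2 + 1488·x^3 + 80·x^4 + 128·x^5)·Dx + (-11 - 11·x - 23·x^2 + 169·x^3 + 348·x^4 + 48·x^5 + 64·x^6)·Dx^2 + (55 + 486·x + 553·x^2 + 1488·x^3 + 80·x^4 + 128·x^5)·Dx^3 + (-11 - 11·x - 23·x^2 + 169·x^3 + 348·x^4 + 48·x^5 + 64·x^6)·Dx^4  (order 4).
h: a_k = 0, 1, 1, 7/2, 9/2, 1391/120, …
ICs: h(0) = 0, h′(0) = 1, h′′(0) = 2, h′′′(0) = 21.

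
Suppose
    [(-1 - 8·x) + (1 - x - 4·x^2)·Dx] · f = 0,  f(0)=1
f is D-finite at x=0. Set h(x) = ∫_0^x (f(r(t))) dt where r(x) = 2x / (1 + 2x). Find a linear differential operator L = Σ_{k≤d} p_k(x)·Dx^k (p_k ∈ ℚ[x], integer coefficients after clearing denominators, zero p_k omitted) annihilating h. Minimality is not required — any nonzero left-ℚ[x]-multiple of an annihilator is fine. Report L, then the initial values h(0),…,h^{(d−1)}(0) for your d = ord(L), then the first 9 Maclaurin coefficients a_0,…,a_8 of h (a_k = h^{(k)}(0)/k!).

L = (2 + 36·x)·Dx + (-1 - 4·x + 12·x^2 + 32·x^3)·Dx^2  (order 2).
h: a_k = 0, 1, 1, 16/3, 0, 256/5, -256/3, 5120/7, -2304, …
ICs: h(0) = 0, h′(0) = 1.

f: a_k = 1, 1, 5, 9, 29, 65, 181, 441, 1165, …
L₀ from L_f via x↦r, Dx↦r'^{-1}Dx.
∫: right-multiply L₀ by Dx.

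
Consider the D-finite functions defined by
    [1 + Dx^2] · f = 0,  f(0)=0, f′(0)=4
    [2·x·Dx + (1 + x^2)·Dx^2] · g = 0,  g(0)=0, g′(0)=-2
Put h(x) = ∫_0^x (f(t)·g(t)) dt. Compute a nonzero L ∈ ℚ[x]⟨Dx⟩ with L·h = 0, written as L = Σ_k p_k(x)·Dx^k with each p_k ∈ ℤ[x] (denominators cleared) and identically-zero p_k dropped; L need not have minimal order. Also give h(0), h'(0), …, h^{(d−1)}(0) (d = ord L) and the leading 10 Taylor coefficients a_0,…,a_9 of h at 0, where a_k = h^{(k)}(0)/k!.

f: a_k = 0, 4, 0, -2/3, 0, 1/30, 0, -1/1260, 0, 1/90720, …
g: a_k = 0, -2, 0, 2/3, 0, -2/5, 0, 2/7, 0, -2/9, …
L₀ := L_f ⊗_s L_g (sym. prod.), ord ≤ 4.
∫: right-multiply L₀ by Dx.
L = (10 + 26·x^2 + 11·x^4 + 4·x^6 + x^8)·Dx + (12·x + 20·x^3 + 12·x^5 + 4·x^7)·Dx^2 + (12 + 32·x^2 + 18·x^4 + 8·x^6 + 2·x^8)·Dx^3 + (12·x + 20·x^3 + 12·x^5 + 4·x^7)·Dx^4 + (2 + 6·x^2 + 7·x^4 + 4·x^6 + x^8)·Dx^5  (order 5).
h: a_k = 0, 0, 0, -8/3, 0, 4/5, 0, -19/63, 0, 43/270, …
ICs: h(0) = 0, h′(0) = 0, h′′(0) = 0, h′′′(0) = -16, h′′′′(0) = 0.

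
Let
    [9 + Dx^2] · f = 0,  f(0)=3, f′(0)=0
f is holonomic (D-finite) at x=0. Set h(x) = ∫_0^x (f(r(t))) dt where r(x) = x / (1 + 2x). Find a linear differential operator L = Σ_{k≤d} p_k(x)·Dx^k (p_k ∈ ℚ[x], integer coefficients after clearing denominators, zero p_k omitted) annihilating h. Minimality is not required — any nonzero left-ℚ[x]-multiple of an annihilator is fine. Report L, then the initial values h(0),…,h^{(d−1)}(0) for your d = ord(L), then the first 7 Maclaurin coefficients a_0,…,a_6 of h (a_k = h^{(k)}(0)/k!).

L = 9·Dx + (4 + 24·x + 48·x^2 + 32·x^3)·Dx^2 + (1 + 8·x + 24·x^2 + 32·x^3 + 16·x^4)·Dx^3  (order 3).
h: a_k = 0, 3, 0, -9/2, 27/2, -243/8, 117/2, …
ICs: h(0) = 0, h′(0) = 3, h′′(0) = 0.

f: a_k = 3, 0, -27/2, 0, 81/8, 0, -243/80, …
Change of var in L_f (x↦r) gives L₀.
h=∫₀ˣh₀: take L = L₀·Dx.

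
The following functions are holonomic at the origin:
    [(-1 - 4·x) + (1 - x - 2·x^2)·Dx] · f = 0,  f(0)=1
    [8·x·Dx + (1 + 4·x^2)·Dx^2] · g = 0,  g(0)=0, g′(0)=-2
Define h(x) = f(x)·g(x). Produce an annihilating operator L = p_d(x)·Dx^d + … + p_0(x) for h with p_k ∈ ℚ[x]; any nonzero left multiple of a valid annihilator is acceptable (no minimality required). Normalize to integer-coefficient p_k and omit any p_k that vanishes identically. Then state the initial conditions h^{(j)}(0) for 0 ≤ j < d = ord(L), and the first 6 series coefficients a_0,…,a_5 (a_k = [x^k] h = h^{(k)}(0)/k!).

L = (4 + 8·x + 48·x^2) + (2 + 16·x^2 + 48·x^3)·Dx + (-1 + x - 2·x^2 + 4·x^3 + 8·x^4)·Dx^2  (order 2).
h: a_k = 0, -2, -2, -10/3, -22/3, -102/5, …
ICs: h(0) = 0, h′(0) = -2.

f: a_k = 1, 1, 3, 5, 11, 21, …
g: a_k = 0, -2, 0, 8/3, 0, -32/5, …
L₀ := L_f ⊗_s L_g (sym. prod.), ord ≤ 2.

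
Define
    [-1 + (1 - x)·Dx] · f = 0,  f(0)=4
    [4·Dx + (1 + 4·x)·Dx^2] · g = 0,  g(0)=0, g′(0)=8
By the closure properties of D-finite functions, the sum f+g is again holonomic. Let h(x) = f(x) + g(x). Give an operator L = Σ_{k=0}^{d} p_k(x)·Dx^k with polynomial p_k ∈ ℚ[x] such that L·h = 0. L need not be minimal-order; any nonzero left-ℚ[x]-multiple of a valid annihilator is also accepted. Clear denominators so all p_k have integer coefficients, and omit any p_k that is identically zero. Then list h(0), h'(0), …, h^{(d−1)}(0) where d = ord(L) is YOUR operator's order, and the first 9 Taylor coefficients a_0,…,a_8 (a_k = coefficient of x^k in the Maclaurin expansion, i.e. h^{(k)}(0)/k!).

f: a_k = 4, 4, 4, 4, 4, 4, 4, 4, 4, …
g: a_k = 0, 8, -16, 128/3, -128, 2048/5, -4096/3, 32768/7, -16384, …
Sum ⇒ L₀ = lclm(L_f,L_g) in ℚ(x)⟨Dx⟩.
L = (44 + 16·x)·Dx + (-13 + 56·x + 32·x^2)·Dx^2 + (-3 - 11·x + 6·x^2 + 8·x^3)·Dx^3  (order 3).
h: a_k = 4, 12, -12, 140/3, -124, 2068/5, -4084/3, 32796/7, -16380, …
ICs: h(0) = 4, h′(0) = 12, h′′(0) = -24.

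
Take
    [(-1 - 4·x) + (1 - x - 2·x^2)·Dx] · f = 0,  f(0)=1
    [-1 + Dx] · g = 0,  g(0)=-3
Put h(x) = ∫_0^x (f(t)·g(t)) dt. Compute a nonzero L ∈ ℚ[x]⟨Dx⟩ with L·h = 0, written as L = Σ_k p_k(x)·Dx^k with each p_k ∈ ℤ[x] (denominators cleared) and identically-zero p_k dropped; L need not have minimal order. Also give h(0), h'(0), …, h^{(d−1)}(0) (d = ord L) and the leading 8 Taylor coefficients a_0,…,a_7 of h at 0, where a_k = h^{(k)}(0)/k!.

L = (2 + 3·x - 2·x^2)·Dx + (-1 + x + 2·x^2)·Dx^2  (order 2).
h: a_k = 0, -3, -3, -9/2, -13/2, -85/8, -701/40, -50737/1680, …
ICs: h(0) = 0, h′(0) = -3.

f: a_k = 1, 1, 3, 5, 11, 21, 43, 85, …
g: a_k = -3, -3, -3/2, -1/2, -1/8, -1/40, -1/240, -1/1680, …
f·g: L₀ = L_f ⊗_s L_g, ord ≤ 1·1.
h=∫h₀ ⇒ L = L₀·Dx.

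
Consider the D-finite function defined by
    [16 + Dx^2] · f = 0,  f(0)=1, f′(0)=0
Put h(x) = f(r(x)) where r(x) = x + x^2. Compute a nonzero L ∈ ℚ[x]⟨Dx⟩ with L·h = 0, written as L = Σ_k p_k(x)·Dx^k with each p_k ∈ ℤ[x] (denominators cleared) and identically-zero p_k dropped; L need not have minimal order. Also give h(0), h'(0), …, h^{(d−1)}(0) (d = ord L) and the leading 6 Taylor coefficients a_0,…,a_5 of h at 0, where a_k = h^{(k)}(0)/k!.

L = (16 + 96·x + 192·x^2 + 128·x^3) - 2·Dx + (1 + 2·x)·Dx^2  (order 2).
h: a_k = 1, 0, -8, -16, 8/3, 128/3, …
ICs: h(0) = 1, h′(0) = 0.

f: a_k = 1, 0, -8, 0, 32/3, 0, …
h₀=f(r): pull back L_f along r ⇒ L₀.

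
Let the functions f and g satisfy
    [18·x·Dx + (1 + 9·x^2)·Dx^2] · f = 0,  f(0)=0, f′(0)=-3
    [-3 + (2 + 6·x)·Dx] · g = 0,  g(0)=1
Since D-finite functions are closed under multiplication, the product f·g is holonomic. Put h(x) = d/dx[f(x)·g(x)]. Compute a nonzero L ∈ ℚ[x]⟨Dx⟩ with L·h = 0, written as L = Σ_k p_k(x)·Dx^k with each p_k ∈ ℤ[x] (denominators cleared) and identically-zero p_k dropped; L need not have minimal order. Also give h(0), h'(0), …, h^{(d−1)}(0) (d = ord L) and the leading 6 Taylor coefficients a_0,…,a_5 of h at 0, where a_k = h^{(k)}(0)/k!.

L = (15 + 360·x + 54·x^2 - 1944·x^3 - 729·x^4) + (28 + 252·x + 648·x^2 - 1512·x^3 - 6804·x^4 - 2916·x^5)·Dx + (4 + 8·x - 36·x^2 - 144·x^3 - 756·x^4 - 1944·x^5 - 972·x^6)·Dx^2  (order 2).
h: a_k = -3, -9, 297/8, 135/4, -31509/128, -298161/640, …
ICs: h(0) = -3, h′(0) = -9.

f: a_k = 0, -3, 0, 9, 0, -243/5, …
g: a_k = 1, 3/2, -9/8, 27/16, -405/128, 1701/256, …
L₀ := L_f ⊗_s L_g (sym. prod.), ord ≤ 2.
h₀' ⇒ L via d/dx closure of L₀.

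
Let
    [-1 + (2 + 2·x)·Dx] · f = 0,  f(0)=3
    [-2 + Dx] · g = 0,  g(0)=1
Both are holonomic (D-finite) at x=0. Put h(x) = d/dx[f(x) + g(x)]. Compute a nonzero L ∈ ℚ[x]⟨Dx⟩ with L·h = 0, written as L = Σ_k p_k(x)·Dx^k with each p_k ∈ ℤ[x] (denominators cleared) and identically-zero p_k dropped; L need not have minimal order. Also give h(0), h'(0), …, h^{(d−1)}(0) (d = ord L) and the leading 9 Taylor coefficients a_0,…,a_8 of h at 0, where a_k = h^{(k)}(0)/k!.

f: a_k = 3, 3/2, -3/8, 3/16, -15/128, 21/256, -63/1024, 99/2048, -1287/32768, …
g: a_k = 1, 2, 2, 4/3, 2/3, 4/15, 4/45, 8/315, 2/315, …
L₀ := lclm(L_f,L_g); ord L₀ ≤ 1+1.
h₀' ⇒ L via d/dx closure of L₀.
L = (-14 - 8·x) + (-13 - 32·x - 16·x^2)·Dx + (10 + 18·x + 8·x^2)·Dx^2  (order 2).
h: a_k = 7/2, 13/4, 73/16, 211/96, 1339/768, 1261/7680, 47569/92160, -339869/1290240, 6343219/20643840, …
ICs: h(0) = 7/2, h′(0) = 13/4.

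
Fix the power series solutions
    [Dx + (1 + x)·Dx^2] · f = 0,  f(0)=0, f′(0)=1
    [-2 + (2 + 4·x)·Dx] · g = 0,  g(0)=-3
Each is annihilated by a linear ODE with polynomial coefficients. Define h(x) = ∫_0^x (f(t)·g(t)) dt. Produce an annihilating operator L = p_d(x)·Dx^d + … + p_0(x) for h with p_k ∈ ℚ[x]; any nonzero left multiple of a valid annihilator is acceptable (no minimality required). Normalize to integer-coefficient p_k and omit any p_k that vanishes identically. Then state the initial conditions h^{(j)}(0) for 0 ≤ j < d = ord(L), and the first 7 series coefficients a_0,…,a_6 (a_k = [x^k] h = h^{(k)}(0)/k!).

f: a_k = 0, 1, -1/2, 1/3, -1/4, 1/5, -1/6, …
g: a_k = -3, -3, 3/2, -3/2, 15/8, -21/8, 63/16, …
Sym-product of L_f,L_g gives L₀ (≤ ord 2).
Integrate: L := L₀·Dx.
L = (2 + x)·Dx + (-1 - 2·x)·Dx^2 + (1 + 5·x + 8·x^2 + 4·x^3)·Dx^3  (order 3).
h: a_k = 0, 0, -3/2, -1/2, 1/2, -1/2, 131/240, …
ICs: h(0) = 0, h′(0) = 0, h′′(0) = -3.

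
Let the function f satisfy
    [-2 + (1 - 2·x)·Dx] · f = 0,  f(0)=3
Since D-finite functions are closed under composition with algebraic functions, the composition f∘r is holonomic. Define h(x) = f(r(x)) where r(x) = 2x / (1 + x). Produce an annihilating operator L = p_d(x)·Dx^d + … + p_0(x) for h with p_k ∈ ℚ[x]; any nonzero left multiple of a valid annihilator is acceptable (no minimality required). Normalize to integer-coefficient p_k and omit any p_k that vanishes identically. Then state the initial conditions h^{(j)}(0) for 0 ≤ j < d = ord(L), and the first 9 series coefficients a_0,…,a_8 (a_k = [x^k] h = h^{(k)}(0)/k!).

f: a_k = 3, 6, 12, 24, 48, 96, 192, 384, 768, …
L₀ from L_f via x↦r, Dx↦r'^{-1}Dx.
L = 4 + (-1 + 2·x + 3·x^2)·Dx  (order 1).
h: a_k = 3, 12, 36, 108, 324, 972, 2916, 8748, 26244, …
ICs: h(0) = 3.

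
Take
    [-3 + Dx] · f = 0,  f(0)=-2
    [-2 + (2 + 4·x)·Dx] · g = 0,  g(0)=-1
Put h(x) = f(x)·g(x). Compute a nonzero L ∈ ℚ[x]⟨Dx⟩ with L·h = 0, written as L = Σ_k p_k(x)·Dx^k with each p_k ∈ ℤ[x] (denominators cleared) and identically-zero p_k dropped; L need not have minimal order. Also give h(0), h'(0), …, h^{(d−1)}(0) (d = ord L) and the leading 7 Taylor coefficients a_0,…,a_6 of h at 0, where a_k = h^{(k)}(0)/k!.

f: a_k = -2, -6, -9, -9, -27/4, -81/20, -81/40, …
g: a_k = -1, -1, 1/2, -1/2, 5/8, -7/8, 21/16, …
f·g: L₀ = L_f ⊗_s L_g, ord ≤ 1·1.
L = (-4 - 6·x) + (1 + 2·x)·Dx  (order 1).
h: a_k = 2, 8, 14, 16, 13, 44/5, 21/5, …
ICs: h(0) = 2.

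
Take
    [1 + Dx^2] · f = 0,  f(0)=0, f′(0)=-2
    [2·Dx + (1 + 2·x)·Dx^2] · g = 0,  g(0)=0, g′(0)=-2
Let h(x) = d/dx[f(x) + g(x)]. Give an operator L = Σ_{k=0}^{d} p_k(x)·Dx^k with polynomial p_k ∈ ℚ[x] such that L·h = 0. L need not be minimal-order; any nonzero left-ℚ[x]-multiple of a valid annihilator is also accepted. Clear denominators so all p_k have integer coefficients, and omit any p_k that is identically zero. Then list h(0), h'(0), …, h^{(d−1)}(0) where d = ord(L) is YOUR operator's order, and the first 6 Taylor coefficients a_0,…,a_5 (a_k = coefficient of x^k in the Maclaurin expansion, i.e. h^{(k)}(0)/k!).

f: a_k = 0, -2, 0, 1/3, 0, -1/60, …
g: a_k = 0, -2, 2, -8/3, 4, -32/5, …
Weyl lclm of L_f,L_g ⇒ L₀ (ord ≤ 4).
h=h₀': d/dx-closure on L₀ ⇒ L.
L = (50 + 8·x + 8·x^2) + (9 + 22·x + 12·x^2 + 8·x^3)·Dx + (50 + 8·x + 8·x^2)·Dx^2 + (9 + 22·x + 12·x^2 + 8·x^3)·Dx^3  (order 3).
h: a_k = -4, 4, -7, 16, -385/12, 64, …
ICs: h(0) = -4, h′(0) = 4, h′′(0) = -14.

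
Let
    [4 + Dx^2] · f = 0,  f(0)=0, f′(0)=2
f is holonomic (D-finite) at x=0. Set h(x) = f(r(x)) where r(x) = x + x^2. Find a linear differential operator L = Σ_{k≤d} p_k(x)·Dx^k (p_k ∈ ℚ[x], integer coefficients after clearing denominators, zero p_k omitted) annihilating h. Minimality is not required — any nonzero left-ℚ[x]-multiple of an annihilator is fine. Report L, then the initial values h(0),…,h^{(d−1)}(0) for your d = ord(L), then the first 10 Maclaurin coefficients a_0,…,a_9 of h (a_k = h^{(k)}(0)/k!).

f: a_k = 0, 2, 0, -4/3, 0, 4/15, 0, -8/315, 0, 4/2835, …
L₀ from L_f via x↦r, Dx↦r'^{-1}Dx.
L = (4 + 24·x + 48·x^2 + 32·x^3) - 2·Dx + (1 + 2·x)·Dx^2  (order 2).
h: a_k = 0, 2, 2, -4/3, -4, -56/15, 0, 832/315, 112/45, 2272/2835, …
ICs: h(0) = 0, h′(0) = 2.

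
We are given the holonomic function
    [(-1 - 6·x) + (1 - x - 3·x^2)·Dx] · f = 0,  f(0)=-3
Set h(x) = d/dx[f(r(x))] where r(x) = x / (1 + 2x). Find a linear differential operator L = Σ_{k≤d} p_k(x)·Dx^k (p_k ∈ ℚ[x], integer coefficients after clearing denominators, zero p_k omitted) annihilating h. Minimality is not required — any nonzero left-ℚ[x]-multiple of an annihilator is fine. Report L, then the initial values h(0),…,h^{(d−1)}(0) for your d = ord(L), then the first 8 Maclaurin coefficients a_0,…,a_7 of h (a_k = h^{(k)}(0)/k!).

f: a_k = -3, -3, -12, -21, -57, -120, -291, -651, …
h₀=f(r): pull back L_f along r ⇒ L₀.
h₀' ⇒ L via d/dx closure of L₀.
L = (4 + 6·x + 30·x^2 + 32·x^3) + (-1 - 13·x - 45·x^2 - 38·x^3 + 16·x^4)·Dx  (order 1).
h: a_k = -3, -12, 45, -204, 840, -3330, 12831, -48432, …
ICs: h(0) = -3.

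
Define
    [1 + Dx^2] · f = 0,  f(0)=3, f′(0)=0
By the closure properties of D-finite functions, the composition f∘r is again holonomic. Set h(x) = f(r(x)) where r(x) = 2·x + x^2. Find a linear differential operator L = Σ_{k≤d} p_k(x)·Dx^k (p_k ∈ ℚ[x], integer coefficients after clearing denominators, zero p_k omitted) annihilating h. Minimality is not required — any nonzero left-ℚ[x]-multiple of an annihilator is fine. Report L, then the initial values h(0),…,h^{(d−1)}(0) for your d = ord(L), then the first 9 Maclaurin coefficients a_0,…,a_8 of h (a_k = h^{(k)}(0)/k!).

L = (4 + 12·x + 12·x^2 + 4·x^3) - Dx + (1 + x)·Dx^2  (order 2).
h: a_k = 3, 0, -6, -6, 1/2, 4, 41/15, 1/5, -719/840, …
ICs: h(0) = 3, h′(0) = 0.

f: a_k = 3, 0, -3/2, 0, 1/8, 0, -1/240, 0, 1/13440, …
L₀ from L_f via x↦r, Dx↦r'^{-1}Dx.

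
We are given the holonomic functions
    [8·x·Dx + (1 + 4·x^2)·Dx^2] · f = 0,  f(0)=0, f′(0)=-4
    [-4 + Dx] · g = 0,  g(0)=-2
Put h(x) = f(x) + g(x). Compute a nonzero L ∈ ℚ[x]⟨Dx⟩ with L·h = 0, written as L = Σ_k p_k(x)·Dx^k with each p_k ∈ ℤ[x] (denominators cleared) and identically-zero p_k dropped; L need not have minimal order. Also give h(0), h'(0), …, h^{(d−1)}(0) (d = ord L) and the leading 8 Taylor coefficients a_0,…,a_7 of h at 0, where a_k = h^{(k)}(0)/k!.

f: a_k = 0, -4, 0, 16/3, 0, -64/5, 0, 256/7, …
g: a_k = -2, -8, -16, -64/3, -64/3, -256/15, -512/45, -2048/315, …
L₀ := lclm(L_f,L_g); ord L₀ ≤ 2+1.
L = (8 - 32·x - 96·x^2 - 128·x^3)·Dx + (-6 - 8·x^2 - 64·x^4)·Dx^2 + (1 + 2·x + 8·x^2 + 8·x^3 + 16·x^4)·Dx^3  (order 3).
h: a_k = -2, -12, -16, -16, -64/3, -448/15, -512/45, 9472/315, …
ICs: h(0) = -2, h′(0) = -12, h′′(0) = -32.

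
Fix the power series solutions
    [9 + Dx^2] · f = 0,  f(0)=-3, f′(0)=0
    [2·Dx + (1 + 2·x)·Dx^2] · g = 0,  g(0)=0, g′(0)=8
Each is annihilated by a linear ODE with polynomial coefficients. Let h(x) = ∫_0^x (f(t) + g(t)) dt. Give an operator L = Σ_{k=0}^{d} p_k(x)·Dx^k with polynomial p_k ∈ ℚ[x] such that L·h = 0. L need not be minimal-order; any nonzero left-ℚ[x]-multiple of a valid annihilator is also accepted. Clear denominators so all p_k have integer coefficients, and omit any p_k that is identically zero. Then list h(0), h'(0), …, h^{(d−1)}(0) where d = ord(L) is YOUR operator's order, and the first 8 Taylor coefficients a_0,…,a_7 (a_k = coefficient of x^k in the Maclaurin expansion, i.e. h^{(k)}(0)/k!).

f: a_k = -3, 0, 27/2, 0, -81/8, 0, 243/80, 0, …
g: a_k = 0, 8, -8, 32/3, -16, 128/5, -128/3, 512/7, …
Weyl lclm of L_f,L_g ⇒ L₀ (ord ≤ 4).
h=∫h₀ ⇒ L = L₀·Dx.
L = (594 + 648·x + 648·x^2)·Dx^2 + (153 + 630·x + 972·x^2 + 648·x^3)·Dx^3 + (66 + 72·x + 72·x^2)·Dx^4 + (17 + 70·x + 108·x^2 + 72·x^3)·Dx^5  (order 5).
h: a_k = 0, -3, 4, 11/6, 8/3, -209/40, 64/15, -9511/1680, …
ICs: h(0) = 0, h′(0) = -3, h′′(0) = 8, h′′′(0) = 11, h′′′′(0) = 64.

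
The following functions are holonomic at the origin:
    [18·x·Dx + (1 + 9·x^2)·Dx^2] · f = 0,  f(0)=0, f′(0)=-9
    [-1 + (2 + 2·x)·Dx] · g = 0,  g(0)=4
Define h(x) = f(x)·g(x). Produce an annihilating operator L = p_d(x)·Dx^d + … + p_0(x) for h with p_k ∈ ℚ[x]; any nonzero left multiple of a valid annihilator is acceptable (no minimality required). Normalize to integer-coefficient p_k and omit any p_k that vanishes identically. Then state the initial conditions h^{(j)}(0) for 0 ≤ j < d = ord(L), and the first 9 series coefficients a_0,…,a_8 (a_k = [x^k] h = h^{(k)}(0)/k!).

f: a_k = 0, -9, 0, 27, 0, -729/5, 0, 6561/7, 0, …
g: a_k = 4, 2, -1/2, 1/4, -5/32, 7/64, -21/256, 33/512, -429/8192, …
f·g: L₀ = L_f ⊗_s L_g, ord ≤ 2·1.
L = (3 - 36·x - 9·x^2) + (-4 + 68·x + 108·x^2 + 36·x^3)·Dx + (4 + 8·x + 40·x^2 + 72·x^3 + 36·x^4)·Dx^2  (order 2).
h: a_k = 0, -36, -18, 225/2, 207/4, -95247/160, -91467/320, 34214319/8960, 32981661/17920, …
ICs: h(0) = 0, h′(0) = -36.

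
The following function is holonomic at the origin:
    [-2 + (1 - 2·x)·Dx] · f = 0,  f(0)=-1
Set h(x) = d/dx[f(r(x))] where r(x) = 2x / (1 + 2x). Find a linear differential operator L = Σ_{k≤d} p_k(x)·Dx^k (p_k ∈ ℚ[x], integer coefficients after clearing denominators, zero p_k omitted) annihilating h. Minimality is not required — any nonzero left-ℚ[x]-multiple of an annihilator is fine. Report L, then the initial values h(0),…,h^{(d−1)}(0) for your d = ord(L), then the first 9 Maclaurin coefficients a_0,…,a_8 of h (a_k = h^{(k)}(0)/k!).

L = 4 + (-1 + 2·x)·Dx  (order 1).
h: a_k = -4, -16, -48, -128, -320, -768, -1792, -4096, -9216, …
ICs: h(0) = -4.

f: a_k = -1, -2, -4, -8, -16, -32, -64, -128, -256, …
h₀=f(r): pull back L_f along r ⇒ L₀.
h=h₀': d/dx-closure on L₀ ⇒ L.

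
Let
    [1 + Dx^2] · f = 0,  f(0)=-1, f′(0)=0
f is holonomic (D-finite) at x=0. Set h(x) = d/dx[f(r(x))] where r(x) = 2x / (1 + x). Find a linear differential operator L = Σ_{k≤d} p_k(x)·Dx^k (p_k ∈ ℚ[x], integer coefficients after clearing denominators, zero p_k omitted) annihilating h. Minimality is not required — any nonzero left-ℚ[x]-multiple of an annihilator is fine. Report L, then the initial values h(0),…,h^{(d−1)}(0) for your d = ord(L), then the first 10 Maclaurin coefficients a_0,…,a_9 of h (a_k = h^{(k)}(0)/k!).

f: a_k = -1, 0, 1/2, 0, -1/24, 0, 1/720, 0, -1/40320, 0, …
L₀ from L_f via x↦r, Dx↦r'^{-1}Dx.
Differentiate: ansatz ord ≤ ord L₀ ⇒ L.
L = (10 + 12·x + 6·x^2) + (6 + 18·x + 18·x^2 + 6·x^3)·Dx + (1 + 4·x + 6·x^2 + 4·x^3 + x^4)·Dx^2  (order 2).
h: a_k = 0, 4, -12, 64/3, -80/3, 308/15, 28/5, -18832/315, 5168/35, -766252/2835, …
ICs: h(0) = 0, h′(0) = 4.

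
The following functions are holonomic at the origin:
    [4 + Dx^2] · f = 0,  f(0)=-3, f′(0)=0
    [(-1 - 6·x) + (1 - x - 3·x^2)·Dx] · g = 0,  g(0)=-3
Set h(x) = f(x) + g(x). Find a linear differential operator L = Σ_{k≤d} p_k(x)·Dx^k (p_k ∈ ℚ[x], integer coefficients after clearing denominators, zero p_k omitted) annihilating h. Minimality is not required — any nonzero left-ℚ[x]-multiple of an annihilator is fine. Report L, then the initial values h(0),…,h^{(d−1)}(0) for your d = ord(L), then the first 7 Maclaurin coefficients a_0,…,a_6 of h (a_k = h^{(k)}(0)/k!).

f: a_k = -3, 0, 6, 0, -2, 0, 4/15, …
g: a_k = -3, -3, -12, -21, -57, -120, -291, …
L₀ := lclm(L_f,L_g); ord L₀ ≤ 2+1.
L = (-92 - 608·x - 512·x^2 - 1104·x^3 - 360·x^4 - 432·x^5) + (24 - 4·x - 24·x^2 - 80·x^3 - 180·x^4 - 216·x^5 - 216·x^6)·Dx + (-23 - 152·x - 128·x^2 - 276·x^3 - 90·x^4 - 108·x^5)·Dx^2 + (6 - x - 6·x^2 - 20·x^3 - 45·x^4 - 54·x^5 - 54·x^6)·Dx^3  (order 3).
h: a_k = -6, -3, -6, -21, -59, -120, -4361/15, …
ICs: h(0) = -6, h′(0) = -3, h′′(0) = -12.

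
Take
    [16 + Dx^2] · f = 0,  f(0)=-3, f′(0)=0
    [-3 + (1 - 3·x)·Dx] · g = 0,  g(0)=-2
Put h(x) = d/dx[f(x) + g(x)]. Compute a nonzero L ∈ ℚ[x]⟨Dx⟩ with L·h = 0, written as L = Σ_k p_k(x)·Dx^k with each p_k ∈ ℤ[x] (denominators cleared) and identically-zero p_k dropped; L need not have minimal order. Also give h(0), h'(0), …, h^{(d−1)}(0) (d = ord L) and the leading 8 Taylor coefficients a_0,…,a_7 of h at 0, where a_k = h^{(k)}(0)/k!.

f: a_k = -3, 0, 24, 0, -32, 0, 256/15, 0, …
g: a_k = -2, -6, -18, -54, -162, -486, -1458, -4374, …
L₀ := lclm(L_f,L_g); ord L₀ ≤ 2+1.
Derive L from L₀ (diff closure).
L = (5952 - 4608·x + 6912·x^2) + (-560 + 2448·x - 3456·x^2 + 3456·x^3)·Dx + (372 - 288·x + 432·x^2)·Dx^2 + (-35 + 153·x - 216·x^2 + 216·x^3)·Dx^3  (order 3).
h: a_k = -6, 12, -162, -776, -2430, -43228/5, -30618, -11026576/105, …
ICs: h(0) = -6, h′(0) = 12, h′′(0) = -324.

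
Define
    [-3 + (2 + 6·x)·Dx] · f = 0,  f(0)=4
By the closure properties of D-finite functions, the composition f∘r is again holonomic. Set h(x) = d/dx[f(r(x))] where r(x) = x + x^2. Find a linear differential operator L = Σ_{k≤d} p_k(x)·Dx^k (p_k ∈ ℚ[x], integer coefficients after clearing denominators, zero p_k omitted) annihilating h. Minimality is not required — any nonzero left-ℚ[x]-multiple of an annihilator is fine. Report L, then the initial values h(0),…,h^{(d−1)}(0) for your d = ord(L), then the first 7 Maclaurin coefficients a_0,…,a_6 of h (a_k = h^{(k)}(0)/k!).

f: a_k = 4, 6, -9/2, 27/4, -405/32, 1701/64, -15309/256, …
f∘r: x↦r, Dx↦Dx/r' in L_f ⇒ L₀.
h₀' ⇒ L via d/dx closure of L₀.
L = 1 + (-2 - 10·x - 18·x^2 - 12·x^3)·Dx  (order 1).
h: a_k = 6, 3, -27/4, 99/8, -1215/64, 2997/128, -9639/512, …
ICs: h(0) = 6.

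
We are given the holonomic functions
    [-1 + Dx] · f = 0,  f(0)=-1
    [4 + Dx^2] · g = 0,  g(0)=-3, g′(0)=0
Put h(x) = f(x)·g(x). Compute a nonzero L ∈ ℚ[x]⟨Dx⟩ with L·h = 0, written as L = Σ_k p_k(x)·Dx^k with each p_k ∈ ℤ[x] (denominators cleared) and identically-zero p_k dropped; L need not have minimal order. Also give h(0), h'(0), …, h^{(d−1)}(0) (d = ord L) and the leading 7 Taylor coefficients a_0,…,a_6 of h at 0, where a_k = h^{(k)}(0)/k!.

L = 5 - 2·Dx + Dx^2  (order 2).
h: a_k = 3, 3, -9/2, -11/2, -7/8, 41/40, 39/80, …
ICs: h(0) = 3, h′(0) = 3.

f: a_k = -1, -1, -1/2, -1/6, -1/24, -1/120, -1/720, …
g: a_k = -3, 0, 6, 0, -2, 0, 4/15, …
h₀=f·g: eliminate ⇒ L₀, order ≤ 1·2.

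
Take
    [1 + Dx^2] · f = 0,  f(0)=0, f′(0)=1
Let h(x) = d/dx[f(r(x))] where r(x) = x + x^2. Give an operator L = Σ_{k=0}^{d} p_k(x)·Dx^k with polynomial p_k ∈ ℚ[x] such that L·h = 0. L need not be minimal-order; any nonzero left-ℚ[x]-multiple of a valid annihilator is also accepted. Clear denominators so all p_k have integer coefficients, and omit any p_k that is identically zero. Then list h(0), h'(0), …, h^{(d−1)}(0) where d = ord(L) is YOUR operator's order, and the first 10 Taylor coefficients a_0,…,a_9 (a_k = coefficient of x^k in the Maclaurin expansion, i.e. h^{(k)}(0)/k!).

f: a_k = 0, 1, 0, -1/6, 0, 1/120, 0, -1/5040, 0, 1/362880, …
Change of var in L_f (x↦r) gives L₀.
Derive L from L₀ (diff closure).
L = (13 + 8·x + 24·x^2 + 32·x^3 + 16·x^4) + (-6 - 12·x)·Dx + (1 + 4·x + 4·x^2)·Dx^2  (order 2).
h: a_k = 1, 2, -1/2, -2, -59/24, -3/4, 419/720, 59/90, 13609/40320, 19/1344, …
ICs: h(0) = 1, h′(0) = 2.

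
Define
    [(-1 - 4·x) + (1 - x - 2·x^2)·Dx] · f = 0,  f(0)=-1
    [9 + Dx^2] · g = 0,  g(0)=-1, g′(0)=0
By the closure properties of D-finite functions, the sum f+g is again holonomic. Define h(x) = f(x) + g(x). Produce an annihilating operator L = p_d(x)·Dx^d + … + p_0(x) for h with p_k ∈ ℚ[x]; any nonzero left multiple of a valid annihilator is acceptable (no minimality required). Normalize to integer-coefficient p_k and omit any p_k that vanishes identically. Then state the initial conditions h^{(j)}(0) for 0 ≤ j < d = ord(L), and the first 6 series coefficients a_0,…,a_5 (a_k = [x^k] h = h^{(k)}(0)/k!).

f: a_k = -1, -1, -3, -5, -11, -21, …
g: a_k = -1, 0, 9/2, 0, -27/8, 0, …
Sum ⇒ L₀ = lclm(L_f,L_g) in ℚ(x)⟨Dx⟩.
L = (117 + 486·x + 135·x^2 + 360·x^3 + 540·x^4 + 432·x^5) + (-45 + 63·x + 81·x^2 - 153·x^3 - 18·x^4 + 324·x^5 + 216·x^6)·Dx + (13 + 54·x + 15·x^2 + 40·x^3 + 60·x^4 + 48·x^5)·Dx^2 + (-5 + 7·x + 9·x^2 - 17·x^3 - 2·x^4 + 36·x^5 + 24·x^6)·Dx^3  (order 3).
h: a_k = -2, -1, 3/2, -5, -115/8, -21, …
ICs: h(0) = -2, h′(0) = -1, h′′(0) = 3.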